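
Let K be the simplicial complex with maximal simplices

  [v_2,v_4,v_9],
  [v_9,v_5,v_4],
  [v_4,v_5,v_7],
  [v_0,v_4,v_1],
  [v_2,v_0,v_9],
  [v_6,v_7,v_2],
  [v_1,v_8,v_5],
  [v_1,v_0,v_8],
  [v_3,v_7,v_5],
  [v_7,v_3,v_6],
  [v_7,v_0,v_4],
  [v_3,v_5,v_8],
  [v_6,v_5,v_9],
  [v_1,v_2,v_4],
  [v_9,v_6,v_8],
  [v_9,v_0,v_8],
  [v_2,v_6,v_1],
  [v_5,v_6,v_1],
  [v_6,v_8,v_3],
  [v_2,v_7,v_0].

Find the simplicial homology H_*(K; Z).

Fix the vertex order v_0 < v_1 < v_2 < v_3 < v_4 < v_5 < v_6 < v_7 < v_8 < v_9 and write every simplex with vertices in increasing order. Then dim K = 2 and the simplices of K are:

  0-simplices (10): [v_0], [v_1], [v_2], [v_3], [v_4], [v_5], [v_6], [v_7], [v_8], [v_9]
  1-simplices (30): (30 of them)
  2-simplices (20): (20 of them)

giving chain groups C_0 ≅ Z^10, C_1 ≅ Z^30, C_2 ≅ Z^20.

The boundary map ∂_1: C_1 → C_0 maps an edge to its endpoints' difference, ∂[p,q] = q − p. For instance
  ∂[v_8,v_9] = [v_9] − [v_8].
This gives a 10×30 integer matrix of rank 9; reducing to Smith normal form yields diagonal entries (1,1,1,1,1,1,1,1,1).

Boundary ∂_2: C_2 → C_1 maps a triangle to the signed sum of its edges. For instance
  ∂[v_2,v_6,v_7] = [v_6,v_7] − [v_2,v_7] + [v_2,v_6],
  ∂[v_5,v_6,v_9] = [v_6,v_9] − [v_5,v_9] + [v_5,v_6].
As a 30×20 matrix over Z this has rank 20, with invariant factors (1,1,1,1,1,1,1,1,1,1,1,1,1,1,1,1,1,1,1,2).

Reading off H_k = ker ∂_k / im ∂_{k+1}:

  H_0: rank C_0 − rank ∂_1 = 10 − 9 = 1, and the invariant factors of ∂_1 are all 1, so H_0 = Z.
  H_1: rank ker ∂_1 − rank ∂_2 = (30 − 9) − 20 = 1, and ∂_2 has invariant factor 2 > 1, so H_1 = Z × Z/2.
  H_2: rank ker ∂_2 − rank ∂_3 = (20 − 20) − 0 = 0, and there is no ∂_3, so H_2 = 0.

As a check, the Euler characteristic is 10 − 30 + 20 = 0, which agrees with 1 − 1 + 0 = 0.

H_0 = Z,  H_1 = Z × Z/2,  H_2 = 0.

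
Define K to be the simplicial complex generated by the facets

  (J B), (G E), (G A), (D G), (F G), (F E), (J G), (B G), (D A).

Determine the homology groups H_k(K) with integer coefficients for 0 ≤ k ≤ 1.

K has 7 vertices, 9 edges.
rank ∂_0 = 0, rank ∂_1 = 6 ⇒ b_0 = 7 − 0 − 6 = 1; all invariant factors of ∂_1 are 1 so no torsion. So H_0 ≅ Z.
rank ∂_1 = 6, rank ∂_2 = 0 ⇒ b_1 = 9 − 6 − 0 = 3. So H_1 ≅ Z^3.

H_0 ≅ Z,  H_1 ≅ Z^3.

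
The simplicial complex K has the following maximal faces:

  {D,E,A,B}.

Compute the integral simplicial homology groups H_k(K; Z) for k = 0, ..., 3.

Fix the vertex order A < B < D < E and write every simplex with vertices in increasing order. Then dim K = 3 and the simplices of K are:

  0-simplices (4): A, B, D, E
  1-simplices (6): AB, AD, AE, BD, BE, DE
  2-simplices (4): ABD, ABE, ADE, BDE
  3-simplices (1): ABDE

giving chain groups C_0 ≅ Z^4, C_1 ≅ Z^6, C_2 ≅ Z^4, C_3 ≅ Z^1.

Boundary ∂_1: C_1 → C_0 is given by ∂[p,q] = [q] − [p]. For instance
  ∂AE = E − A.
As a 4×6 matrix over Z this has rank 3, with invariant factors (1,1,1).

The boundary map ∂_2: C_2 → C_1 sends each 2-simplex [p,q,r] to [q,r] − [p,r] + [p,q]. For instance
  ∂ABD = BD − AD + AB,
  ∂BDE = DE − BE + BD.
The 6×4 boundary matrix has rank 3 and Smith normal form diag(1,1,1).

∂_3: C_3 → C_2 sends each 3-simplex σ to the alternating sum Σ_i (−1)^i (σ with its i-th vertex removed). For instance
  ∂ABDE = BDE − ADE + ABE − ABD.
As a 4×1 matrix over Z this has rank 1, with invariant factors (1).

Reading off H_k = ker ∂_k / im ∂_{k+1}:

  H_0: rank C_0 − rank ∂_1 = 4 − 3 = 1, and the invariant factors of ∂_1 are all 1, so H_0 = Z.
  H_1: rank ker ∂_1 − rank ∂_2 = (6 − 3) − 3 = 0, and the invariant factors of ∂_2 are all 1, so H_1 = 0.
  H_2: rank ker ∂_2 − rank ∂_3 = (4 − 3) − 1 = 0, and the invariant factors of ∂_3 are all 1, so H_2 = 0.
  H_3: rank ker ∂_3 − rank ∂_4 = (1 − 1) − 0 = 0, and there is no ∂_4, so H_3 = 0.

H_0 = Z,  H_1 = 0,  H_2 = 0,  H_3 = 0.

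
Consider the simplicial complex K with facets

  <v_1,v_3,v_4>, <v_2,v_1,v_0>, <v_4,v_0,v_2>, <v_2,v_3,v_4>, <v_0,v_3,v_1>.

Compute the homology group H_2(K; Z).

Take the total order v_0 < v_1 < v_2 < v_3 < v_4 on the vertex set. Then K (dimension 2) consists of the simplices:

  0-simplices (5): [v_0], [v_1], [v_2], [v_3], [v_4]
  1-simplices (10): [v_0,v_1], [v_0,v_2], [v_0,v_3], [v_0,v_4], [v_1,v_2], [v_1,v_3], [v_1,v_4], [v_2,v_3], [v_2,v_4], [v_3,v_4]
  2-simplices (5): [v_0,v_1,v_2], [v_0,v_1,v_3], [v_0,v_2,v_4], [v_1,v_3,v_4], [v_2,v_3,v_4]

Hence C_0 ≅ Z^5, C_1 ≅ Z^10, C_2 ≅ Z^5.

∂_1: C_1 → C_0 sends each edge [p,q] (with p < q) to q − p.
The 5×10 boundary matrix has rank 4 and Smith normal form diag(1,1,1,1).

∂_2: C_2 → C_1 sends each 2-simplex [p,q,r] to [q,r] − [p,r] + [p,q]. For instance
  ∂[v_2,v_3,v_4] = [v_3,v_4] − [v_2,v_4] + [v_2,v_3],
  ∂[v_0,v_1,v_2] = [v_1,v_2] − [v_0,v_2] + [v_0,v_1].
This gives a 10×5 integer matrix of rank 5; reducing to Smith normal form yields diagonal entries (1,1,1,1,1).

From H_k ≅ ker(∂_k) / im(∂_{k+1}) we obtain:

  H_2: rank ker ∂_2 − rank ∂_3 = (5 − 5) − 0 = 0, and there is no ∂_3, so H_2 ≅ 0.

H_2 = 0.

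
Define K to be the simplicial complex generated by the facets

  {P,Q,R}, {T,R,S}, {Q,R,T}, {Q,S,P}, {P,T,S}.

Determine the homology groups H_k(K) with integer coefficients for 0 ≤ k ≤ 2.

H_0 = Z,  H_1 = Z,  H_2 = 0.

Take the total order P < Q < R < S < T on the vertex set. Then K (dimension 2) consists of the simplices:

  0-simplices (5): P, Q, R, S, T
  1-simplices (10): PQ, PR, PS, PT, QR, QS, QT, RS, RT, ST
  2-simplices (5): PQR, PQS, PST, QRT, RST

so the chain groups are C_0 ≅ Z^5, C_1 ≅ Z^10, C_2 ≅ Z^5.

The boundary map ∂_1: C_1 → C_0 maps an edge to its endpoints' difference, ∂[p,q] = q − p. For instance
  ∂QR = R − Q.
As a 5×10 matrix over Z this has rank 4, with invariant factors (1,1,1,1).

Boundary ∂_2: C_2 → C_1 acts by ∂[p,q,r] = [q,r] − [p,r] + [p,q]. For instance
  ∂QRT = RT − QT + QR,
  ∂RST = ST − RT + RS.
The 10×5 boundary matrix has rank 5 and Smith normal form diag(1,1,1,1,1).

Reading off H_k = ker ∂_k / im ∂_{k+1}:

  H_0: rank C_0 − rank ∂_1 = 5 − 4 = 1, and the invariant factors of ∂_1 are all 1, so H_0 = Z.
  H_1: rank ker ∂_1 − rank ∂_2 = (10 − 4) − 5 = 1, and the invariant factors of ∂_2 are all 1, so H_1 = Z.
  H_2: rank ker ∂_2 − rank ∂_3 = (5 − 5) − 0 = 0, and there is no ∂_3, so H_2 = 0.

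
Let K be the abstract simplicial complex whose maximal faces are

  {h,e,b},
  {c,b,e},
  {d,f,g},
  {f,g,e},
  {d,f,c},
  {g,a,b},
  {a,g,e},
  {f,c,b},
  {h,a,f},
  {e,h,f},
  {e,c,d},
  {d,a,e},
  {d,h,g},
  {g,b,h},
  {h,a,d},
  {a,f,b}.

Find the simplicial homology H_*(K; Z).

Take the total order a < b < c < d < e < f < g < h on the vertex set. Then K (dimension 2) consists of the simplices:

  0-simplices (8): a, b, c, d, e, f, g, h
  1-simplices (24): ab, ad, ae, af, ag, ah, bc, be, bf, bg, bh, cd, ce, cf, de, df, dg, dh, ef, eg, eh, fg, fh, gh
  2-simplices (16): abf, abg, ade, adh, aeg, afh, bce, bcf, beh, bgh, cde, cdf, dfg, dgh, efg, efh

Hence C_0 ≅ Z^8, C_1 ≅ Z^24, C_2 ≅ Z^16.

The boundary map ∂_1: C_1 → C_0 is given by ∂[p,q] = [q] − [p].
This gives a 8×24 integer matrix of rank 7; reducing to Smith normal form yields diagonal entries (1,1,1,1,1,1,1).

Boundary ∂_2: C_2 → C_1 sends each 2-simplex [p,q,r] to [q,r] − [p,r] + [p,q]. For instance
  ∂bgh = gh − bh + bg,
  ∂abf = bf − af + ab.
This gives a 24×16 integer matrix of rank 15; reducing to Smith normal form yields diagonal entries (1,1,1,1,1,1,1,1,1,1,1,1,1,1,1).

Computing H_k = (kernel of ∂_k) / (image of ∂_{k+1}):

  H_0: rank C_0 − rank ∂_1 = 8 − 7 = 1, and the invariant factors of ∂_1 are all 1, so H_0 ≅ Z.
  H_1: rank ker ∂_1 − rank ∂_2 = (24 − 7) − 15 = 2, and the invariant factors of ∂_2 are all 1, so H_1 ≅ Z^2.
  H_2: rank ker ∂_2 − rank ∂_3 = (16 − 15) − 0 = 1, and there is no ∂_3, so H_2 ≅ Z.

As a check, the Euler characteristic is 8 − 24 + 16 = 0, which agrees with 1 − 2 + 1 = 0.
(K is a triangulation of the torus T^2.)

H_0 ≅ Z,  H_1 ≅ Z^2,  H_2 ≅ Z.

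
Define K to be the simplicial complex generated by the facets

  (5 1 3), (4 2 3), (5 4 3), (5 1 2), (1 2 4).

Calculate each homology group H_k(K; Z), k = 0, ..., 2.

H_0 ≅ Z,  H_1 ≅ Z,  H_2 = 0.

Take the total order 1 < 2 < 3 < 4 < 5 on the vertex set. Then K (dimension 2) consists of the simplices:

  0-simplices (5): [1], [2], [3], [4], [5]
  1-simplices (10): [1,2], [1,3], [1,4], [1,5], [2,3], [2,4], [2,5], [3,4], [3,5], [4,5]
  2-simplices (5): [1,2,4], [1,2,5], [1,3,5], [2,3,4], [3,4,5]

so the chain groups are C_0 ≅ Z^5, C_1 ≅ Z^10, C_2 ≅ Z^5.

∂_1: C_1 → C_0 sends each edge [p,q] (with p < q) to q − p. For instance
  ∂[2,4] = [4] − [2].
The 5×10 boundary matrix has rank 4 and Smith normal form diag(1,1,1,1).

Boundary ∂_2: C_2 → C_1 acts by ∂[p,q,r] = [q,r] − [p,r] + [p,q]. For instance
  ∂[1,2,5] = [2,5] − [1,5] + [1,2],
  ∂[3,4,5] = [4,5] − [3,5] + [3,4].
As a 10×5 matrix over Z this has rank 5, with invariant factors (1,1,1,1,1).

Now H_k = ker ∂_k / im ∂_{k+1}, so:

  H_0: rank C_0 − rank ∂_1 = 5 − 4 = 1, and the invariant factors of ∂_1 are all 1, so H_0 ≅ Z.
  H_1: rank ker ∂_1 − rank ∂_2 = (10 − 4) − 5 = 1, and the invariant factors of ∂_2 are all 1, so H_1 ≅ Z.
  H_2: rank ker ∂_2 − rank ∂_3 = (5 − 5) − 0 = 0, and there is no ∂_3, so H_2 ≅ 0.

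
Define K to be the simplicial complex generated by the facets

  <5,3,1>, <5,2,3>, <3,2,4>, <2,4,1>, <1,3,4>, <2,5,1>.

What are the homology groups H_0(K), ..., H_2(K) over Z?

H_0 = Z,  H_1 = 0,  H_2 = Z.

Take the total order 1 < 2 < 3 < 4 < 5 on the vertex set. Then K (dimension 2) consists of the simplices:

  0-simplices (5): [1], [2], [3], [4], [5]
  1-simplices (9): [1,2], [1,3], [1,4], [1,5], [2,3], [2,4], [2,5], [3,4], [3,5]
  2-simplices (6): [1,2,4], [1,2,5], [1,3,4], [1,3,5], [2,3,4], [2,3,5]

Hence C_0 ≅ Z^5, C_1 ≅ Z^9, C_2 ≅ Z^6.

∂_1: C_1 → C_0 is given by ∂[p,q] = [q] − [p]. For instance
  ∂[1,3] = [3] − [1].
The 5×9 boundary matrix has rank 4 and Smith normal form diag(1,1,1,1).

Boundary ∂_2: C_2 → C_1 acts by ∂[p,q,r] = [q,r] − [p,r] + [p,q]. For instance
  ∂[2,3,4] = [3,4] − [2,4] + [2,3],
  ∂[1,2,4] = [2,4] − [1,4] + [1,2].
This gives a 9×6 integer matrix of rank 5; reducing to Smith normal form yields diagonal entries (1,1,1,1,1).

From H_k ≅ ker(∂_k) / im(∂_{k+1}) we obtain:

  H_0: rank C_0 − rank ∂_1 = 5 − 4 = 1, and the invariant factors of ∂_1 are all 1, so H_0 = Z.
  H_1: rank ker ∂_1 − rank ∂_2 = (9 − 4) − 5 = 0, and the invariant factors of ∂_2 are all 1, so H_1 = 0.
  H_2: rank ker ∂_2 − rank ∂_3 = (6 − 5) − 0 = 1, and there is no ∂_3, so H_2 = Z.

As a check, the Euler characteristic is 5 − 9 + 6 = 2, which agrees with 1 − 0 + 1 = 2.
(K is a triangulation of the 2-sphere S^2.)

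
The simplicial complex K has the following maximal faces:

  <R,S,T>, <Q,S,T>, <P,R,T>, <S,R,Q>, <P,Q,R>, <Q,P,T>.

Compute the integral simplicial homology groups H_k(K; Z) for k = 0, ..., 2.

H_0 ≅ Z,  H_1 = 0,  H_2 ≅ Z.

We work with the vertex ordering P < Q < R < S < T. The simplices of K, each written with vertices in increasing order, are:

  0-simplices (5): P, Q, R, S, T
  1-simplices (9): PQ, PR, PT, QR, QS, QT, RS, RT, ST
  2-simplices (6): PQR, PQT, PRT, QRS, QST, RST

so the chain groups are C_0 ≅ Z^5, C_1 ≅ Z^9, C_2 ≅ Z^6.

∂_1: C_1 → C_0 is given by ∂[p,q] = [q] − [p]. For instance
  ∂PQ = Q − P.
This gives a 5×9 integer matrix of rank 4; reducing to Smith normal form yields diagonal entries (1,1,1,1).

The boundary map ∂_2: C_2 → C_1 acts by ∂[p,q,r] = [q,r] − [p,r] + [p,q]. For instance
  ∂QRS = RS − QS + QR,
  ∂PQR = QR − PR + PQ.
This gives a 9×6 integer matrix of rank 5; reducing to Smith normal form yields diagonal entries (1,1,1,1,1).

Now H_k = ker ∂_k / im ∂_{k+1}, so:

  H_0: rank C_0 − rank ∂_1 = 5 − 4 = 1, and the invariant factors of ∂_1 are all 1, so H_0 ≅ Z.
  H_1: rank ker ∂_1 − rank ∂_2 = (9 − 4) − 5 = 0, and the invariant factors of ∂_2 are all 1, so H_1 ≅ 0.
  H_2: rank ker ∂_2 − rank ∂_3 = (6 − 5) − 0 = 1, and there is no ∂_3, so H_2 ≅ Z.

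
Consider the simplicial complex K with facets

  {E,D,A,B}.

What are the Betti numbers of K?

Fix the vertex order A < B < D < E and write every simplex with vertices in increasing order. Then dim K = 3 and the simplices of K are:

  0-simplices (4): A, B, D, E
  1-simplices (6): AB, AD, AE, BD, BE, DE
  2-simplices (4): ABD, ABE, ADE, BDE
  3-simplices (1): ABDE

giving chain groups C_0 ≅ Z^4, C_1 ≅ Z^6, C_2 ≅ Z^4, C_3 ≅ Z^1.

∂_1: C_1 → C_0 sends each edge [p,q] (with p < q) to q − p.
This gives a 4×6 integer matrix of rank 3; reducing to Smith normal form yields diagonal entries (1,1,1).

Boundary ∂_2: C_2 → C_1 sends each 2-simplex [p,q,r] to [q,r] − [p,r] + [p,q]. For instance
  ∂BDE = DE − BE + BD,
  ∂ABE = BE − AE + AB.
The resulting 6×4 matrix has rank 3, and its Smith normal form has invariant factors (1,1,1).

∂_3: C_3 → C_2 sends each 3-simplex σ to the alternating sum Σ_i (−1)^i (σ with its i-th vertex removed). For instance
  ∂ABDE = BDE − ADE + ABE − ABD.
As a 4×1 matrix over Z this has rank 1, with invariant factors (1).

Reading off H_k = ker ∂_k / im ∂_{k+1}:

  H_0: rank C_0 − rank ∂_1 = 4 − 3 = 1, and the invariant factors of ∂_1 are all 1, so H_0 = Z.
  H_1: rank ker ∂_1 − rank ∂_2 = (6 − 3) − 3 = 0, and the invariant factors of ∂_2 are all 1, so H_1 = 0.
  H_2: rank ker ∂_2 − rank ∂_3 = (4 − 3) − 1 = 0, and the invariant factors of ∂_3 are all 1, so H_2 = 0.
  H_3: rank ker ∂_3 − rank ∂_4 = (1 − 1) − 0 = 0, and there is no ∂_4, so H_3 = 0.

(K is a triangulation of the 3-simplex.)

Hence the Betti numbers are b_0 = 1, b_1 = 0, b_2 = 0, b_3 = 0.

b_0 = 1, b_1 = 0, b_2 = 0, b_3 = 0.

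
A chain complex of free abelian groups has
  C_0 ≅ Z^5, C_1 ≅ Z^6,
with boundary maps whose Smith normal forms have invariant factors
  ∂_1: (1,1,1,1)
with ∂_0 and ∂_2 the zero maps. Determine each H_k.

H_0 = Z,  H_1 = Z^2.

H_0: b_0 = 5 − 0 − 4 = 1; torsion from ∂_1 factors > 1: none. So H_0 = Z.
H_1: b_1 = 6 − 4 − 0 = 2; torsion from ∂_2 factors > 1: none. So H_1 = Z^2.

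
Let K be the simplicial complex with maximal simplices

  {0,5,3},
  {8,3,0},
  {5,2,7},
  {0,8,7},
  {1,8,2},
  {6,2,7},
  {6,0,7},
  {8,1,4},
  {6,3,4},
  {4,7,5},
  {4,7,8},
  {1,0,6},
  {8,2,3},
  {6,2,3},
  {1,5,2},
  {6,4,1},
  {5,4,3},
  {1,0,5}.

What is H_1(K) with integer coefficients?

We work with the vertex ordering 0 < 1 < 2 < 3 < 4 < 5 < 6 < 7 < 8. The simplices of K, each written with vertices in increasing order, are:

  0-simplices (9): [0], [1], [2], [3], [4], [5], [6], [7], [8]
  1-simplices (27): (27 of them)
  2-simplices (18): [0,1,5], [0,1,6], [0,3,5], [0,3,8], [0,6,7], [0,7,8], [1,2,5], [1,2,8], [1,4,6], [1,4,8], [2,3,6], [2,3,8], [2,5,7], [2,6,7], [3,4,5], [3,4,6], [4,5,7], [4,7,8]

giving chain groups C_0 ≅ Z^9, C_1 ≅ Z^27, C_2 ≅ Z^18.

∂_1: C_1 → C_0 is given by ∂[p,q] = [q] − [p]. For instance
  ∂[4,5] = [5] − [4].
The resulting 9×27 matrix has rank 8, and its Smith normal form has invariant factors (1,1,1,1,1,1,1,1).

Boundary ∂_2: C_2 → C_1 maps a triangle to the signed sum of its edges. For instance
  ∂[1,2,5] = [2,5] − [1,5] + [1,2],
  ∂[2,5,7] = [5,7] − [2,7] + [2,5].
The 27×18 boundary matrix has rank 17 and Smith normal form diag(1,1,1,1,1,1,1,1,1,1,1,1,1,1,1,1,1).

From H_k ≅ ker(∂_k) / im(∂_{k+1}) we obtain:

  H_1: rank ker ∂_1 − rank ∂_2 = (27 − 8) − 17 = 2, and the invariant factors of ∂_2 are all 1, so H_1 = Z^2.

(K is a triangulation of the torus T^2.)

H_1 = Z^2.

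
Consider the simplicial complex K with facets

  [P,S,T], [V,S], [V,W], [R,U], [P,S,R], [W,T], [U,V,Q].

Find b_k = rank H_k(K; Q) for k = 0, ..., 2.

Fix the vertex order P < Q < R < S < T < U < V < W and write every simplex with vertices in increasing order. Then dim K = 2 and the simplices of K are:

  0-simplices (8): P, Q, R, S, T, U, V, W
  1-simplices (12): PR, PS, PT, QU, QV, RS, RU, ST, SV, TW, UV, VW
  2-simplices (3): PRS, PST, QUV

Hence C_0 ≅ Z^8, C_1 ≅ Z^12, C_2 ≅ Z^3.

Boundary ∂_1: C_1 → C_0 sends each edge [p,q] (with p < q) to q − p. For instance
  ∂SV = V − S.
This gives a 8×12 integer matrix of rank 7; reducing to Smith normal form yields diagonal entries (1,1,1,1,1,1,1).

∂_2: C_2 → C_1 sends each 2-simplex [p,q,r] to [q,r] − [p,r] + [p,q]. For instance
  ∂PST = ST − PT + PS,
  ∂QUV = UV − QV + QU.
This gives a 12×3 integer matrix of rank 3; reducing to Smith normal form yields diagonal entries (1,1,1).

Now H_k = ker ∂_k / im ∂_{k+1}, so:

  H_0: rank C_0 − rank ∂_1 = 8 − 7 = 1, and the invariant factors of ∂_1 are all 1, so H_0 = Z.
  H_1: rank ker ∂_1 − rank ∂_2 = (12 − 7) − 3 = 2, and the invariant factors of ∂_2 are all 1, so H_1 = Z^2.
  H_2: rank ker ∂_2 − rank ∂_3 = (3 − 3) − 0 = 0, and there is no ∂_3, so H_2 = 0.

As a check, the Euler characteristic is 8 − 12 + 3 = -1, which agrees with 1 − 2 + 0 = -1.

Hence the Betti numbers are b_0 = 1, b_1 = 2, b_2 = 0.

b_0 = 1, b_1 = 2, b_2 = 0.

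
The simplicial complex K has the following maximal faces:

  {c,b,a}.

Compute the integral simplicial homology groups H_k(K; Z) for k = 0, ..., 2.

Fix the vertex order a < b < c and write every simplex with vertices in increasing order. Then dim K = 2 and the simplices of K are:

  0-simplices (3): a, b, c
  1-simplices (3): ab, ac, bc
  2-simplices (1): abc

so the chain groups are C_0 ≅ Z^3, C_1 ≅ Z^3, C_2 ≅ Z^1.

∂_1: C_1 → C_0 is given by ∂[p,q] = [q] − [p].
The resulting 3×3 matrix has rank 2, and its Smith normal form has invariant factors (1,1).

The boundary map ∂_2: C_2 → C_1 acts by ∂[p,q,r] = [q,r] − [p,r] + [p,q]. For instance
  ∂abc = bc − ac + ab.
As a 3×1 matrix over Z this has rank 1, with invariant factors (1).

Now H_k = ker ∂_k / im ∂_{k+1}, so:

  H_0: rank C_0 − rank ∂_1 = 3 − 2 = 1, and the invariant factors of ∂_1 are all 1, so H_0 = Z.
  H_1: rank ker ∂_1 − rank ∂_2 = (3 − 2) − 1 = 0, and the invariant factors of ∂_2 are all 1, so H_1 = 0.
  H_2: rank ker ∂_2 − rank ∂_3 = (1 − 1) − 0 = 0, and there is no ∂_3, so H_2 = 0.

As a check, the Euler characteristic is 3 − 3 + 1 = 1, which agrees with 1 − 0 + 0 = 1.

H_0 ≅ Z,  H_1 = 0,  H_2 = 0.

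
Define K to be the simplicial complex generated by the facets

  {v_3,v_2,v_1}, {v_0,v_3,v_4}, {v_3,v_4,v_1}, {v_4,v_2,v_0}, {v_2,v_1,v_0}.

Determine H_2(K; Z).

We work with the vertex ordering v_0 < v_1 < v_2 < v_3 < v_4. The simplices of K, each written with vertices in increasing order, are:

  0-simplices (5): [v_0], [v_1], [v_2], [v_3], [v_4]
  1-simplices (10): [v_0,v_1], [v_0,v_2], [v_0,v_3], [v_0,v_4], [v_1,v_2], [v_1,v_3], [v_1,v_4], [v_2,v_3], [v_2,v_4], [v_3,v_4]
  2-simplices (5): [v_0,v_1,v_2], [v_0,v_2,v_4], [v_0,v_3,v_4], [v_1,v_2,v_3], [v_1,v_3,v_4]

so the chain groups are C_0 ≅ Z^5, C_1 ≅ Z^10, C_2 ≅ Z^5.

Boundary ∂_1: C_1 → C_0 sends each edge [p,q] (with p < q) to q − p.
The 5×10 boundary matrix has rank 4 and Smith normal form diag(1,1,1,1).

∂_2: C_2 → C_1 sends each 2-simplex [p,q,r] to [q,r] − [p,r] + [p,q]. For instance
  ∂[v_1,v_3,v_4] = [v_3,v_4] − [v_1,v_4] + [v_1,v_3],
  ∂[v_0,v_3,v_4] = [v_3,v_4] − [v_0,v_4] + [v_0,v_3].
This gives a 10×5 integer matrix of rank 5; reducing to Smith normal form yields diagonal entries (1,1,1,1,1).

Now H_k = ker ∂_k / im ∂_{k+1}, so:

  H_2: rank ker ∂_2 − rank ∂_3 = (5 − 5) − 0 = 0, and there is no ∂_3, so H_2 = 0.

H_2 ≅ 0.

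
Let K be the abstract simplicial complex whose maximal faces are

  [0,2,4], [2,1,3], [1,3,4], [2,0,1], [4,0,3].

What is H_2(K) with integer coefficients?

H_2 ≅ 0.

Order the vertices as 0 < 1 < 2 < 3 < 4. Listing each simplex with vertices in this order, K has dimension 2 with simplices:

  0-simplices (5): [0], [1], [2], [3], [4]
  1-simplices (10): [0,1], [0,2], [0,3], [0,4], [1,2], [1,3], [1,4], [2,3], [2,4], [3,4]
  2-simplices (5): [0,1,2], [0,2,4], [0,3,4], [1,2,3], [1,3,4]

so the chain groups are C_0 ≅ Z^5, C_1 ≅ Z^10, C_2 ≅ Z^5.

Boundary ∂_1: C_1 → C_0 sends each edge [p,q] (with p < q) to q − p. For instance
  ∂[0,2] = [2] − [0].
As a 5×10 matrix over Z this has rank 4, with invariant factors (1,1,1,1).

The boundary map ∂_2: C_2 → C_1 maps a triangle to the signed sum of its edges. For instance
  ∂[0,2,4] = [2,4] − [0,4] + [0,2],
  ∂[0,3,4] = [3,4] − [0,4] + [0,3].
The resulting 10×5 matrix has rank 5, and its Smith normal form has invariant factors (1,1,1,1,1).

From H_k ≅ ker(∂_k) / im(∂_{k+1}) we obtain:

  H_2: rank ker ∂_2 − rank ∂_3 = (5 − 5) − 0 = 0, and there is no ∂_3, so H_2 = 0.

(K is a triangulation of the Möbius band.)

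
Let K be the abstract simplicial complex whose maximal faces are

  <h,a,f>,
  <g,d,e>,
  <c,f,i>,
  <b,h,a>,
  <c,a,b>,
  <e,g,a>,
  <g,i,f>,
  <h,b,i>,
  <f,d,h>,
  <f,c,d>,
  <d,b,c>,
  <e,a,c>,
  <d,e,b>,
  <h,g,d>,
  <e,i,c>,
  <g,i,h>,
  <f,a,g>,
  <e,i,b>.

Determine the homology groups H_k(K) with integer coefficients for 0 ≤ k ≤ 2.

H_0 ≅ Z,  H_1 ≅ Z × Z/2,  H_2 = 0.

Take the total order a < b < c < d < e < f < g < h < i on the vertex set. Then K (dimension 2) consists of the simplices:

  0-simplices (9): a, b, c, d, e, f, g, h, i
  1-simplices (27): ab, ac, ae, af, ag, ah, bc, bd, be, bh, bi, cd, ce, cf, ci, de, df, dg, dh, eg, ei, fg, fh, fi, gh, gi, hi
  2-simplices (18): abc, abh, ace, aeg, afg, afh, bcd, bde, bei, bhi, cdf, cei, cfi, deg, dfh, dgh, fgi, ghi

giving chain groups C_0 ≅ Z^9, C_1 ≅ Z^27, C_2 ≅ Z^18.

∂_1: C_1 → C_0 maps an edge to its endpoints' difference, ∂[p,q] = q − p. For instance
  ∂ce = e − c.
This gives a 9×27 integer matrix of rank 8; reducing to Smith normal form yields diagonal entries (1,1,1,1,1,1,1,1).

Boundary ∂_2: C_2 → C_1 acts by ∂[p,q,r] = [q,r] − [p,r] + [p,q]. For instance
  ∂afg = fg − ag + af,
  ∂cfi = fi − ci + cf.
As a 27×18 matrix over Z this has rank 18, with invariant factors (1,1,1,1,1,1,1,1,1,1,1,1,1,1,1,1,1,2).

Computing H_k = (kernel of ∂_k) / (image of ∂_{k+1}):

  H_0: rank C_0 − rank ∂_1 = 9 − 8 = 1, and the invariant factors of ∂_1 are all 1, so H_0 = Z.
  H_1: rank ker ∂_1 − rank ∂_2 = (27 − 8) − 18 = 1, and ∂_2 has invariant factor 2 > 1, so H_1 = Z × Z/2.
  H_2: rank ker ∂_2 − rank ∂_3 = (18 − 18) − 0 = 0, and there is no ∂_3, so H_2 = 0.

As a check, the Euler characteristic is 9 − 27 + 18 = 0, which agrees with 1 − 1 + 0 = 0.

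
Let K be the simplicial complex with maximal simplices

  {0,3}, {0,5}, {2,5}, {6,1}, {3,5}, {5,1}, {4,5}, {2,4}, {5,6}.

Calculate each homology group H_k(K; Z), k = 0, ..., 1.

Take the total order 0 < 1 < 2 < 3 < 4 < 5 < 6 on the vertex set. Then K (dimension 1) consists of the simplices:

  0-simplices (7): [0], [1], [2], [3], [4], [5], [6]
  1-simplices (9): [0,3], [0,5], [1,5], [1,6], [2,4], [2,5], [3,5], [4,5], [5,6]

giving chain groups C_0 ≅ Z^7, C_1 ≅ Z^9.

The boundary map ∂_1: C_1 → C_0 sends each edge [p,q] (with p < q) to q − p. For instance
  ∂[0,5] = [5] − [0].
The 7×9 boundary matrix has rank 6 and Smith normal form diag(1,1,1,1,1,1).

Computing H_k = (kernel of ∂_k) / (image of ∂_{k+1}):

  H_0: rank C_0 − rank ∂_1 = 7 − 6 = 1, and the invariant factors of ∂_1 are all 1, so H_0 = Z.
  H_1: rank ker ∂_1 − rank ∂_2 = (9 − 6) − 0 = 3, and there is no ∂_2, so H_1 = Z^3.

H_0 = Z,  H_1 = Z^3.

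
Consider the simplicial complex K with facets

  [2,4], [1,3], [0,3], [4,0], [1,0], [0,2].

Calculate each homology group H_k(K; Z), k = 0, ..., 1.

H_0 = Z,  H_1 = Z^2.

Order the vertices as 0 < 1 < 2 < 3 < 4. Listing each simplex with vertices in this order, K has dimension 1 with simplices:

  0-simplices (5): [0], [1], [2], [3], [4]
  1-simplices (6): [0,1], [0,2], [0,3], [0,4], [1,3], [2,4]

so the chain groups are C_0 ≅ Z^5, C_1 ≅ Z^6.

The boundary map ∂_1: C_1 → C_0 maps an edge to its endpoints' difference, ∂[p,q] = q − p.
As a 5×6 matrix over Z this has rank 4, with invariant factors (1,1,1,1).

Now H_k = ker ∂_k / im ∂_{k+1}, so:

  H_0: rank C_0 − rank ∂_1 = 5 − 4 = 1, and the invariant factors of ∂_1 are all 1, so H_0 ≅ Z.
  H_1: rank ker ∂_1 − rank ∂_2 = (6 − 4) − 0 = 2, and there is no ∂_2, so H_1 ≅ Z^2.

(K is a triangulation of a wedge of 2 circles.)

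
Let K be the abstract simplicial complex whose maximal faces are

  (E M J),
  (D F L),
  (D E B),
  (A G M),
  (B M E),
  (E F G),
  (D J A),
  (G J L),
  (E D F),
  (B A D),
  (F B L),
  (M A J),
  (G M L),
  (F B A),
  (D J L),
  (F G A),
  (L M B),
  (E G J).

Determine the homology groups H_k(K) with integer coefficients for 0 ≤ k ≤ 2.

H_0 = Z,  H_1 = Z ⊕ Z/2Z,  H_2 = 0.

Take the total order A < B < D < E < F < G < J < L < M on the vertex set. Then K (dimension 2) consists of the simplices:

  0-simplices (9): A, B, D, E, F, G, J, L, M
  1-simplices (27): AB, AD, AF, AG, AJ, AM, BD, BE, BF, BL, BM, DE, DF, DJ, DL, EF, EG, EJ, EM, FG, FL, GJ, GL, GM, JL, JM, LM
  2-simplices (18): ABD, ABF, ADJ, AFG, AGM, AJM, BDE, BEM, BFL, BLM, DEF, DFL, DJL, EFG, EGJ, EJM, GJL, GLM

giving chain groups C_0 ≅ Z^9, C_1 ≅ Z^27, C_2 ≅ Z^18.

The boundary map ∂_1: C_1 → C_0 is given by ∂[p,q] = [q] − [p]. For instance
  ∂BE = E − B.
The resulting 9×27 matrix has rank 8, and its Smith normal form has invariant factors (1,1,1,1,1,1,1,1).

The boundary map ∂_2: C_2 → C_1 sends each 2-simplex [p,q,r] to [q,r] − [p,r] + [p,q]. For instance
  ∂AJM = JM − AM + AJ,
  ∂ABF = BF − AF + AB.
As a 27×18 matrix over Z this has rank 18, with invariant factors (1,1,1,1,1,1,1,1,1,1,1,1,1,1,1,1,1,2).

Now H_k = ker ∂_k / im ∂_{k+1}, so:

  H_0: rank C_0 − rank ∂_1 = 9 − 8 = 1, and the invariant factors of ∂_1 are all 1, so H_0 ≅ Z.
  H_1: rank ker ∂_1 − rank ∂_2 = (27 − 8) − 18 = 1, and ∂_2 has invariant factor 2 > 1, so H_1 ≅ Z ⊕ Z/2Z.
  H_2: rank ker ∂_2 − rank ∂_3 = (18 − 18) − 0 = 0, and there is no ∂_3, so H_2 ≅ 0.

(K is a triangulation of the Klein bottle.)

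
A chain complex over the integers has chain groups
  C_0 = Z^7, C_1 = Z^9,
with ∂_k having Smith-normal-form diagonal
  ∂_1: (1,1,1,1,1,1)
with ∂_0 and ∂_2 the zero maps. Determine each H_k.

H_0: b_0 = 7 − 0 − 6 = 1; torsion from ∂_1 factors > 1: none. So H_0 ≅ Z.
H_1: b_1 = 9 − 6 − 0 = 3; torsion from ∂_2 factors > 1: none. So H_1 ≅ Z^3.

H_0 ≅ Z,  H_1 ≅ Z^3.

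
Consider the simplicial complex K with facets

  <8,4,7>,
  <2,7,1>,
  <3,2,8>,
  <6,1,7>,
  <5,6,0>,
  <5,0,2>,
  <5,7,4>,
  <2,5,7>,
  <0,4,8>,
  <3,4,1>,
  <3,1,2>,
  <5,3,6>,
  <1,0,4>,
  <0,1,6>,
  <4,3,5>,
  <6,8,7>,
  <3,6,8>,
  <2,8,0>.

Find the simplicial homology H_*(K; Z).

H_0 ≅ Z,  H_1 ≅ Z^2,  H_2 ≅ Z.

Take the total order 0 < 1 < 2 < 3 < 4 < 5 < 6 < 7 < 8 on the vertex set. Then K (dimension 2) consists of the simplices:

  0-simplices (9): [0], [1], [2], [3], [4], [5], [6], [7], [8]
  1-simplices (27): (27 of them)
  2-simplices (18): [0,1,4], [0,1,6], [0,2,5], [0,2,8], [0,4,8], [0,5,6], [1,2,3], [1,2,7], [1,3,4], [1,6,7], [2,3,8], [2,5,7], [3,4,5], [3,5,6], [3,6,8], [4,5,7], [4,7,8], [6,7,8]

so the chain groups are C_0 ≅ Z^9, C_1 ≅ Z^27, C_2 ≅ Z^18.

The boundary map ∂_1: C_1 → C_0 maps an edge to its endpoints' difference, ∂[p,q] = q − p. For instance
  ∂[6,8] = [8] − [6].
As a 9×27 matrix over Z this has rank 8, with invariant factors (1,1,1,1,1,1,1,1).

∂_2: C_2 → C_1 sends each 2-simplex [p,q,r] to [q,r] − [p,r] + [p,q]. For instance
  ∂[1,2,3] = [2,3] − [1,3] + [1,2],
  ∂[1,3,4] = [3,4] − [1,4] + [1,3].
The resulting 27×18 matrix has rank 17, and its Smith normal form has invariant factors (1,1,1,1,1,1,1,1,1,1,1,1,1,1,1,1,1).

Now H_k = ker ∂_k / im ∂_{k+1}, so:

  H_0: rank C_0 − rank ∂_1 = 9 − 8 = 1, and the invariant factors of ∂_1 are all 1, so H_0 ≅ Z.
  H_1: rank ker ∂_1 − rank ∂_2 = (27 − 8) − 17 = 2, and the invariant factors of ∂_2 are all 1, so H_1 ≅ Z^2.
  H_2: rank ker ∂_2 − rank ∂_3 = (18 − 17) − 0 = 1, and there is no ∂_3, so H_2 ≅ Z.

As a check, the Euler characteristic is 9 − 27 + 18 = 0, which agrees with 1 − 2 + 1 = 0.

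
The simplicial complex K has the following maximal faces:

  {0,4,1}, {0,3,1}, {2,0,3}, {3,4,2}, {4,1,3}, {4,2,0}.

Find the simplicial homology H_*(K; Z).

H_0 ≅ Z,  H_1 = 0,  H_2 ≅ Z.

K has 5 vertices, 9 edges, 6 triangles.
rank ∂_0 = 0, rank ∂_1 = 4 ⇒ b_0 = 5 − 0 − 4 = 1; all invariant factors of ∂_1 are 1 so no torsion. So H_0 = Z.
rank ∂_1 = 4, rank ∂_2 = 5 ⇒ b_1 = 9 − 4 − 5 = 0; all invariant factors of ∂_2 are 1 so no torsion. So H_1 = 0.
rank ∂_2 = 5, rank ∂_3 = 0 ⇒ b_2 = 6 − 5 − 0 = 1. So H_2 = Z.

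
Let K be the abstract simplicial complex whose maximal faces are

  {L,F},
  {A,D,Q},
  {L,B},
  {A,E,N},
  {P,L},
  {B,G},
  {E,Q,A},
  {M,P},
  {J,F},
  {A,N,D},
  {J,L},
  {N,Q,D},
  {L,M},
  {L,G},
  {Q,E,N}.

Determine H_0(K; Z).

H_0 ≅ Z^2.

K has 12 vertices, 18 edges, 6 triangles.
rank ∂_0 = 0, rank ∂_1 = 10 ⇒ b_0 = 12 − 0 − 10 = 2; all invariant factors of ∂_1 are 1 so no torsion. So H_0 = Z^2.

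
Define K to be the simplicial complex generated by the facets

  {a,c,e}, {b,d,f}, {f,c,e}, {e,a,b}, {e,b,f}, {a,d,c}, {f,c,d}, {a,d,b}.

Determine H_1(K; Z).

H_1 = 0.

Order the vertices as a < b < c < d < e < f. Listing each simplex with vertices in this order, K has dimension 2 with simplices:

  0-simplices (6): a, b, c, d, e, f
  1-simplices (12): ab, ac, ad, ae, bd, be, bf, cd, ce, cf, df, ef
  2-simplices (8): abd, abe, acd, ace, bdf, bef, cdf, cef

Hence C_0 ≅ Z^6, C_1 ≅ Z^12, C_2 ≅ Z^8.

The boundary map ∂_1: C_1 → C_0 maps an edge to its endpoints' difference, ∂[p,q] = q − p. For instance
  ∂ef = f − e.
The 6×12 boundary matrix has rank 5 and Smith normal form diag(1,1,1,1,1).

∂_2: C_2 → C_1 acts by ∂[p,q,r] = [q,r] − [p,r] + [p,q]. For instance
  ∂bdf = df − bf + bd,
  ∂ace = ce − ae + ac.
The 12×8 boundary matrix has rank 7 and Smith normal form diag(1,1,1,1,1,1,1).

Reading off H_k = ker ∂_k / im ∂_{k+1}:

  H_1: rank ker ∂_1 − rank ∂_2 = (12 − 5) − 7 = 0, and the invariant factors of ∂_2 are all 1, so H_1 ≅ 0.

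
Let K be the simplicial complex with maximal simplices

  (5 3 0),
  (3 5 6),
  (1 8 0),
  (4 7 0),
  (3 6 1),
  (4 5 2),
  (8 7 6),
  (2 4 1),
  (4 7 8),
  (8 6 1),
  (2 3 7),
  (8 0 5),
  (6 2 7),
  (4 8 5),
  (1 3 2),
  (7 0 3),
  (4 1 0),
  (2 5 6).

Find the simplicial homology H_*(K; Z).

H_0 = Z,  H_1 = Z ⊕ Z/2,  H_2 = 0.

We work with the vertex ordering 0 < 1 < 2 < 3 < 4 < 5 < 6 < 7 < 8. The simplices of K, each written with vertices in increasing order, are:

  0-simplices (9): [0], [1], [2], [3], [4], [5], [6], [7], [8]
  1-simplices (27): (27 of them)
  2-simplices (18): [0,1,4], [0,1,8], [0,3,5], [0,3,7], [0,4,7], [0,5,8], [1,2,3], [1,2,4], [1,3,6], [1,6,8], [2,3,7], [2,4,5], [2,5,6], [2,6,7], [3,5,6], [4,5,8], [4,7,8], [6,7,8]

so the chain groups are C_0 ≅ Z^9, C_1 ≅ Z^27, C_2 ≅ Z^18.

Boundary ∂_1: C_1 → C_0 maps an edge to its endpoints' difference, ∂[p,q] = q − p. For instance
  ∂[1,3] = [3] − [1].
As a 9×27 matrix over Z this has rank 8, with invariant factors (1,1,1,1,1,1,1,1).

∂_2: C_2 → C_1 sends each 2-simplex [p,q,r] to [q,r] − [p,r] + [p,q]. For instance
  ∂[0,4,7] = [4,7] − [0,7] + [0,4],
  ∂[2,3,7] = [3,7] − [2,7] + [2,3].
This gives a 27×18 integer matrix of rank 18; reducing to Smith normal form yields diagonal entries (1,1,1,1,1,1,1,1,1,1,1,1,1,1,1,1,1,2).

Now H_k = ker ∂_k / im ∂_{k+1}, so:

  H_0: rank C_0 − rank ∂_1 = 9 − 8 = 1, and the invariant factors of ∂_1 are all 1, so H_0 = Z.
  H_1: rank ker ∂_1 − rank ∂_2 = (27 − 8) − 18 = 1, and ∂_2 has invariant factor 2 > 1, so H_1 = Z ⊕ Z/2.
  H_2: rank ker ∂_2 − rank ∂_3 = (18 − 18) − 0 = 0, and there is no ∂_3, so H_2 = 0.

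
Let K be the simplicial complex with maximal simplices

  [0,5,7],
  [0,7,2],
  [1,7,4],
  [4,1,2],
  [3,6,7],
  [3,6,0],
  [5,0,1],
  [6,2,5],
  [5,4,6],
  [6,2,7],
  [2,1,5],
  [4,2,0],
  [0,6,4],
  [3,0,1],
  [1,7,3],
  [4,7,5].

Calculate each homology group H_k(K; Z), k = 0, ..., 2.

H_0 = Z,  H_1 = Z^2,  H_2 = Z.

We work with the vertex ordering 0 < 1 < 2 < 3 < 4 < 5 < 6 < 7. The simplices of K, each written with vertices in increasing order, are:

  0-simplices (8): [0], [1], [2], [3], [4], [5], [6], [7]
  1-simplices (24): (24 of them)
  2-simplices (16): [0,1,3], [0,1,5], [0,2,4], [0,2,7], [0,3,6], [0,4,6], [0,5,7], [1,2,4], [1,2,5], [1,3,7], [1,4,7], [2,5,6], [2,6,7], [3,6,7], [4,5,6], [4,5,7]

so the chain groups are C_0 ≅ Z^8, C_1 ≅ Z^24, C_2 ≅ Z^16.

∂_1: C_1 → C_0 is given by ∂[p,q] = [q] − [p]. For instance
  ∂[1,3] = [3] − [1].
This gives a 8×24 integer matrix of rank 7; reducing to Smith normal form yields diagonal entries (1,1,1,1,1,1,1).

The boundary map ∂_2: C_2 → C_1 acts by ∂[p,q,r] = [q,r] − [p,r] + [p,q]. For instance
  ∂[2,6,7] = [6,7] − [2,7] + [2,6],
  ∂[0,2,4] = [2,4] − [0,4] + [0,2].
As a 24×16 matrix over Z this has rank 15, with invariant factors (1,1,1,1,1,1,1,1,1,1,1,1,1,1,1).

Computing H_k = (kernel of ∂_k) / (image of ∂_{k+1}):

  H_0: rank C_0 − rank ∂_1 = 8 − 7 = 1, and the invariant factors of ∂_1 are all 1, so H_0 ≅ Z.
  H_1: rank ker ∂_1 − rank ∂_2 = (24 − 7) − 15 = 2, and the invariant factors of ∂_2 are all 1, so H_1 ≅ Z^2.
  H_2: rank ker ∂_2 − rank ∂_3 = (16 − 15) − 0 = 1, and there is no ∂_3, so H_2 ≅ Z.

As a check, the Euler characteristic is 8 − 24 + 16 = 0, which agrees with 1 − 2 + 1 = 0.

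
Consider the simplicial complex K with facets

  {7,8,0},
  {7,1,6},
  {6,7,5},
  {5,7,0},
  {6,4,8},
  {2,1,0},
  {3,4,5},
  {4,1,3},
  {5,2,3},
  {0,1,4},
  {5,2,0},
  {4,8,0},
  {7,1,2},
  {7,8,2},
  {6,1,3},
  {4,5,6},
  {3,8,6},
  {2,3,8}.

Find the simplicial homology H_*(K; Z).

Take the total order 0 < 1 < 2 < 3 < 4 < 5 < 6 < 7 < 8 on the vertex set. Then K (dimension 2) consists of the simplices:

  0-simplices (9): [0], [1], [2], [3], [4], [5], [6], [7], [8]
  1-simplices (27): (27 of them)
  2-simplices (18): [0,1,2], [0,1,4], [0,2,5], [0,4,8], [0,5,7], [0,7,8], [1,2,7], [1,3,4], [1,3,6], [1,6,7], [2,3,5], [2,3,8], [2,7,8], [3,4,5], [3,6,8], [4,5,6], [4,6,8], [5,6,7]

giving chain groups C_0 ≅ Z^9, C_1 ≅ Z^27, C_2 ≅ Z^18.

Boundary ∂_1: C_1 → C_0 sends each edge [p,q] (with p < q) to q − p. For instance
  ∂[1,3] = [3] − [1].
As a 9×27 matrix over Z this has rank 8, with invariant factors (1,1,1,1,1,1,1,1).

∂_2: C_2 → C_1 acts by ∂[p,q,r] = [q,r] − [p,r] + [p,q]. For instance
  ∂[1,3,6] = [3,6] − [1,6] + [1,3],
  ∂[2,3,5] = [3,5] − [2,5] + [2,3].
The resulting 27×18 matrix has rank 18, and its Smith normal form has invariant factors (1,1,1,1,1,1,1,1,1,1,1,1,1,1,1,1,1,2).

Reading off H_k = ker ∂_k / im ∂_{k+1}:

  H_0: rank C_0 − rank ∂_1 = 9 − 8 = 1, and the invariant factors of ∂_1 are all 1, so H_0 ≅ Z.
  H_1: rank ker ∂_1 − rank ∂_2 = (27 − 8) − 18 = 1, and ∂_2 has invariant factor 2 > 1, so H_1 ≅ Z ⊕ Z/2.
  H_2: rank ker ∂_2 − rank ∂_3 = (18 − 18) − 0 = 0, and there is no ∂_3, so H_2 ≅ 0.

H_0 ≅ Z,  H_1 ≅ Z ⊕ Z/2,  H_2 = 0.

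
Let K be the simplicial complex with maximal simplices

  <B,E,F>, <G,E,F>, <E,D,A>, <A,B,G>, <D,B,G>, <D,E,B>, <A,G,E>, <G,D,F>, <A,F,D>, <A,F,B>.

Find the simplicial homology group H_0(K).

H_0 ≅ Z.

Order the vertices as A < B < D < E < F < G. Listing each simplex with vertices in this order, K has dimension 2 with simplices:

  0-simplices (6): A, B, D, E, F, G
  1-simplices (15): AB, AD, AE, AF, AG, BD, BE, BF, BG, DE, DF, DG, EF, EG, FG
  2-simplices (10): ABF, ABG, ADE, ADF, AEG, BDE, BDG, BEF, DFG, EFG

so the chain groups are C_0 ≅ Z^6, C_1 ≅ Z^15, C_2 ≅ Z^10.

∂_1: C_1 → C_0 sends each edge [p,q] (with p < q) to q − p.
The 6×15 boundary matrix has rank 5 and Smith normal form diag(1,1,1,1,1).

∂_2: C_2 → C_1 sends each 2-simplex [p,q,r] to [q,r] − [p,r] + [p,q]. For instance
  ∂BEF = EF − BF + BE,
  ∂DFG = FG − DG + DF.
The 15×10 boundary matrix has rank 10 and Smith normal form diag(1,1,1,1,1,1,1,1,1,2).

Reading off H_k = ker ∂_k / im ∂_{k+1}:

  H_0: rank C_0 − rank ∂_1 = 6 − 5 = 1, and the invariant factors of ∂_1 are all 1, so H_0 = Z.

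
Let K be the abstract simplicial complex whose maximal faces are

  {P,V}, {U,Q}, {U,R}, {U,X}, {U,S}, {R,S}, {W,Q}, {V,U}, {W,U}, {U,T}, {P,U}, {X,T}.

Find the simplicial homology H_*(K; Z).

Take the total order P < Q < R < S < T < U < V < W < X on the vertex set. Then K (dimension 1) consists of the simplices:

  0-simplices (9): P, Q, R, S, T, U, V, W, X
  1-simplices (12): PU, PV, QU, QW, RS, RU, SU, TU, TX, UV, UW, UX

so the chain groups are C_0 ≅ Z^9, C_1 ≅ Z^12.

Boundary ∂_1: C_1 → C_0 maps an edge to its endpoints' difference, ∂[p,q] = q − p. For instance
  ∂RS = S − R.
As a 9×12 matrix over Z this has rank 8, with invariant factors (1,1,1,1,1,1,1,1).

Computing H_k = (kernel of ∂_k) / (image of ∂_{k+1}):

  H_0: rank C_0 − rank ∂_1 = 9 − 8 = 1, and the invariant factors of ∂_1 are all 1, so H_0 ≅ Z.
  H_1: rank ker ∂_1 − rank ∂_2 = (12 − 8) − 0 = 4, and there is no ∂_2, so H_1 ≅ Z^4.

As a check, the Euler characteristic is 9 − 12 = -3, which agrees with 1 − 4 = -3.

H_0 = Z,  H_1 = Z^4.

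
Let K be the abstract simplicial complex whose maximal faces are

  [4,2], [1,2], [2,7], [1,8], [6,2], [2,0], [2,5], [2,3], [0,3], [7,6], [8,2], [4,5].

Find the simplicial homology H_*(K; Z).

H_0 ≅ Z,  H_1 ≅ Z^4.

Fix the vertex order 0 < 1 < 2 < 3 < 4 < 5 < 6 < 7 < 8 and write every simplex with vertices in increasing order. Then dim K = 1 and the simplices of K are:

  0-simplices (9): [0], [1], [2], [3], [4], [5], [6], [7], [8]
  1-simplices (12): [0,2], [0,3], [1,2], [1,8], [2,3], [2,4], [2,5], [2,6], [2,7], [2,8], [4,5], [6,7]

giving chain groups C_0 ≅ Z^9, C_1 ≅ Z^12.

∂_1: C_1 → C_0 maps an edge to its endpoints' difference, ∂[p,q] = q − p. For instance
  ∂[0,2] = [2] − [0].
As a 9×12 matrix over Z this has rank 8, with invariant factors (1,1,1,1,1,1,1,1).

Now H_k = ker ∂_k / im ∂_{k+1}, so:

  H_0: rank C_0 − rank ∂_1 = 9 − 8 = 1, and the invariant factors of ∂_1 are all 1, so H_0 ≅ Z.
  H_1: rank ker ∂_1 − rank ∂_2 = (12 − 8) − 0 = 4, and there is no ∂_2, so H_1 ≅ Z^4.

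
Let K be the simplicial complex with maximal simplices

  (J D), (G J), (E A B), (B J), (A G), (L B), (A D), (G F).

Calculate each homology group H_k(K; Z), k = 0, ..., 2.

K has 8 vertices, 10 edges, 1 triangle.
rank ∂_0 = 0, rank ∂_1 = 7 ⇒ b_0 = 8 − 0 − 7 = 1; all invariant factors of ∂_1 are 1 so no torsion. So H_0 ≅ Z.
rank ∂_1 = 7, rank ∂_2 = 1 ⇒ b_1 = 10 − 7 − 1 = 2; all invariant factors of ∂_2 are 1 so no torsion. So H_1 ≅ Z^2.
rank ∂_2 = 1, rank ∂_3 = 0 ⇒ b_2 = 1 − 1 − 0 = 0. So H_2 ≅ 0.

H_0 ≅ Z,  H_1 ≅ Z^2,  H_2 = 0.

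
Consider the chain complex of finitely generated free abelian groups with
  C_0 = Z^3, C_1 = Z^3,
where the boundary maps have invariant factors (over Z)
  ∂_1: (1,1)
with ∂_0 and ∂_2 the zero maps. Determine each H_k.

H_0: b_0 = 3 − 0 − 2 = 1; torsion from ∂_1 factors > 1: none. So H_0 ≅ Z.
H_1: b_1 = 3 − 2 − 0 = 1; torsion from ∂_2 factors > 1: none. So H_1 ≅ Z.

H_0 ≅ Z,  H_1 ≅ Z.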